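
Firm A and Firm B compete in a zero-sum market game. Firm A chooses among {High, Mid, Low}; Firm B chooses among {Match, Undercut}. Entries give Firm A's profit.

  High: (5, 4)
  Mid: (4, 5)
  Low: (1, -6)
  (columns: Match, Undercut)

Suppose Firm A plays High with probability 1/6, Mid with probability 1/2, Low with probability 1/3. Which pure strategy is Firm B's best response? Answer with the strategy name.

If Firm B plays Match, Firm A's expected payoff is (1/6)·5 + (1/2)·4 + (1/3)·1 = 19/6.
If Firm B plays Undercut, Firm A's expected payoff is (1/6)·4 + (1/2)·5 + (1/3)·(-6) = 7/6.
Firm B minimizes Firm A's payoff; the smallest is 7/6, so the best response is Undercut.

Undercut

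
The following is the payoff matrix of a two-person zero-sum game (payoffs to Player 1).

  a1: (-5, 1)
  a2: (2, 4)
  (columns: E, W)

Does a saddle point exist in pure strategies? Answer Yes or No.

Yes

Row minima: a1 → -5, a2 → 2; maximin = 2.
Column maxima: E → 2, W → 4; minimax = 2.
maximin = minimax = 2, so a saddle point exists.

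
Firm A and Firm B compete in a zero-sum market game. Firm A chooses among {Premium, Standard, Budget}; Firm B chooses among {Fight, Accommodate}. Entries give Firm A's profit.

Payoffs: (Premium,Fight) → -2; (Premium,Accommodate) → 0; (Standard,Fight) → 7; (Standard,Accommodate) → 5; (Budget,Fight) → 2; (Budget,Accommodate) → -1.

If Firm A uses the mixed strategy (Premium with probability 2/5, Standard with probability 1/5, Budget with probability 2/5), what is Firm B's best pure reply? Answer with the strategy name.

If Firm B plays Fight, Firm A's expected payoff is (2/5)·(-2) + (1/5)·7 + (2/5)·2 = 7/5.
If Firm B plays Accommodate, Firm A's expected payoff is (2/5)·0 + (1/5)·5 + (2/5)·(-1) = 3/5.
Firm B minimizes Firm A's payoff; the smallest is 3/5, so the best response is Accommodate.

Accommodate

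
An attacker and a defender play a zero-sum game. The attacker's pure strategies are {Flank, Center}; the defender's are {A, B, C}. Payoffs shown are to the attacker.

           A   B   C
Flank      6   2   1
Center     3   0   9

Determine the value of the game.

9/5

Row minima: Flank → 1, Center → 0; maximin = 1.
Column maxima: A → 6, B → 2, C → 9; minimax = 2.
1 ≠ 2, so there is no saddle point; optimal play is mixed.
A is strictly dominated by B (it gives the attacker strictly more in every row), so the defender never plays it.
On the remaining 2×2 (Flank, Center vs B, C):
Let the attacker play Flank with probability p. Expected payoff against B: 2p + 0(1−p) = 2p; against C: 1p + 9(1−p) = −8p + 9.
Setting these equal: 2p = −8p + 9 ⇒ 10p = 9 ⇒ p = 9/10, and the value is (2)·(9/10) = 9/5.
For the defender: with q = P(B), equating Flank's and Center's payoffs gives q + 1 = −9q + 9 ⇒ q = 4/5.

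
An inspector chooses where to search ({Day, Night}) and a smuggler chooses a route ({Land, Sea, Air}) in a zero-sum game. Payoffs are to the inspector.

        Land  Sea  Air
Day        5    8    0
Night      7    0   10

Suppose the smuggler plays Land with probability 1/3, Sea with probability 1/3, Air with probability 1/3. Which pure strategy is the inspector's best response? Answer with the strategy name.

Night

Expected payoff of Day: (1/3)·5 + (1/3)·8 + (1/3)·0 = 13/3.
Expected payoff of Night: (1/3)·7 + (1/3)·0 + (1/3)·10 = 17/3.
The largest is 17/3, so the inspector's best response is Night.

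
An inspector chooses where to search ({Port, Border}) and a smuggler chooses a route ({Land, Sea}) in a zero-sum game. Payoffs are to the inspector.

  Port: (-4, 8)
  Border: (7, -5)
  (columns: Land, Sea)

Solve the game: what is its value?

3/2

Row minima: Port → -4, Border → -5; maximin = -4.
Column maxima: Land → 7, Sea → 8; minimax = 7.
-4 ≠ 7, so there is no saddle point; optimal play is mixed.
Let the inspector play Port with probability p. Expected payoff against Land: (-4)p + 7(1−p) = −11p + 7; against Sea: 8p + (-5)(1−p) = 13p − 5.
Setting these equal: −11p + 7 = 13p − 5 ⇒ −24p = -12 ⇒ p = 1/2, and the value is (-11)·(1/2) + 7 = 3/2.
For the smuggler: with q = P(Land), equating Port's and Border's payoffs gives −12q + 8 = 12q − 5 ⇒ q = 13/24.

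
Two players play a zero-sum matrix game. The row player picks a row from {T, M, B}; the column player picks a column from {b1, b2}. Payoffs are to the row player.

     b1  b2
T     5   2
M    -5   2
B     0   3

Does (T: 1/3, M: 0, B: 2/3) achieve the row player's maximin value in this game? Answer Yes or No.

Against b1 this mix gives (1/3)·5 + (2/3)·0 = 5/3.
Against b2 this mix gives (1/3)·2 + (2/3)·3 = 8/3.
The column player will play b1, holding the row player to 5/3. Shifting weight toward the row that does better against b1 would raise this floor (the equalizing mix achieves 5/2 against both b1 and b2), so the proposed strategy is not optimal.

No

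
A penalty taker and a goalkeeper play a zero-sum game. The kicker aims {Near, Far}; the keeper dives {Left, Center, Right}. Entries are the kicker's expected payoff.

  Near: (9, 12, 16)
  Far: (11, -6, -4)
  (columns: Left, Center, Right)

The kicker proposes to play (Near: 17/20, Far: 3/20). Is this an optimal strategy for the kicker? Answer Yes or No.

Yes

Against Left this mix gives (17/20)·9 + (3/20)·11 = 93/10.
Against Center this mix gives (17/20)·12 + (3/20)·(-6) = 93/10.
Against Right this mix gives (17/20)·16 + (3/20)·(-4) = 13.
All of the keeper's active replies (Left, Center) yield 93/10, and no column does worse for the kicker. The mix makes the keeper indifferent and guarantees 93/10, so it is optimal.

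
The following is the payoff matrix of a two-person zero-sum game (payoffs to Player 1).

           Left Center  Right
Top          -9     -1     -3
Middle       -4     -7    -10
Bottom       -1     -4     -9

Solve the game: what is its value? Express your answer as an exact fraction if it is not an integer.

Row minima: Top → -9, Middle → -10, Bottom → -9; maximin = -9.
Column maxima: Left → -1, Center → -1, Right → -3; minimax = -3.
-9 ≠ -3, so there is no saddle point; optimal play is mixed.
Middle is strictly dominated by Bottom, so Player 1 never plays it.
Center is strictly dominated by Right (it gives Player 1 strictly more in every row), so Player 2 never plays it.
On the remaining 2×2 (Top, Bottom vs Left, Right):
Let Player 1 play Top with probability p. Expected payoff against Left: (-9)p + (-1)(1−p) = −8p − 1; against Right: (-3)p + (-9)(1−p) = 6p − 9.
Setting these equal: −8p − 1 = 6p − 9 ⇒ −14p = -8 ⇒ p = 4/7, and the value is (-8)·(4/7) − 1 = -39/7.
For Player 2: with q = P(Left), equating Top's and Bottom's payoffs gives −6q − 3 = 8q − 9 ⇒ q = 3/7.

-39/7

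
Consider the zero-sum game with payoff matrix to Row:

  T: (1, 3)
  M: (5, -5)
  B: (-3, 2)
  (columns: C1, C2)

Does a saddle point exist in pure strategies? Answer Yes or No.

Row minima: T → 1, M → -5, B → -3; maximin = 1.
Column maxima: C1 → 5, C2 → 3; minimax = 3.
1 ≠ 3, so no pure-strategy equilibrium exists.

No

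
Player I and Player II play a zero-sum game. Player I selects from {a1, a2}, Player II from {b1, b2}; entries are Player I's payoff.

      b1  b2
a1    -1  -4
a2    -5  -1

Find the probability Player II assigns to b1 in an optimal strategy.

3/7

Row minima: a1 → -4, a2 → -5; maximin = -4.
Column maxima: b1 → -1, b2 → -1; minimax = -1.
-4 ≠ -1, so there is no saddle point; optimal play is mixed.
Let Player I play a1 with probability p. Expected payoff against b1: (-1)p + (-5)(1−p) = 4p − 5; against b2: (-4)p + (-1)(1−p) = −3p − 1.
Setting these equal: 4p − 5 = −3p − 1 ⇒ 7p = 4 ⇒ p = 4/7, and the value is (4)·(4/7) − 5 = -19/7.
For Player II: with q = P(b1), equating a1's and a2's payoffs gives 3q − 4 = −4q − 1 ⇒ q = 3/7.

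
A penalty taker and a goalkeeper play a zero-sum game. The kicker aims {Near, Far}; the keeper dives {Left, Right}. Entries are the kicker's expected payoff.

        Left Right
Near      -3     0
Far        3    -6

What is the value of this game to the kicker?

Row minima: Near → -3, Far → -6; maximin = -3.
Column maxima: Left → 3, Right → 0; minimax = 0.
-3 ≠ 0, so there is no saddle point; optimal play is mixed.
Let the kicker play Near with probability p. Expected payoff against Left: (-3)p + 3(1−p) = −6p + 3; against Right: 0p + (-6)(1−p) = 6p − 6.
Setting these equal: −6p + 3 = 6p − 6 ⇒ −12p = -9 ⇒ p = 3/4, and the value is (-6)·(3/4) + 3 = -3/2.
For the keeper: with q = P(Left), equating Near's and Far's payoffs gives −3q = 9q − 6 ⇒ q = 1/2.

-3/2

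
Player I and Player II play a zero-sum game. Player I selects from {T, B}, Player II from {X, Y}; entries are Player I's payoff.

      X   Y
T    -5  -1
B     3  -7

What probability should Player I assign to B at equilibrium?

2/7

Row minima: T → -5, B → -7; maximin = -5.
Column maxima: X → 3, Y → -1; minimax = -1.
-5 ≠ -1, so there is no saddle point; optimal play is mixed.
Let Player I play T with probability p. Expected payoff against X: (-5)p + 3(1−p) = −8p + 3; against Y: (-1)p + (-7)(1−p) = 6p − 7.
Setting these equal: −8p + 3 = 6p − 7 ⇒ −14p = -10 ⇒ p = 5/7, and the value is (-8)·(5/7) + 3 = -19/7.
For Player II: with q = P(X), equating T's and B's payoffs gives −4q − 1 = 10q − 7 ⇒ q = 3/7.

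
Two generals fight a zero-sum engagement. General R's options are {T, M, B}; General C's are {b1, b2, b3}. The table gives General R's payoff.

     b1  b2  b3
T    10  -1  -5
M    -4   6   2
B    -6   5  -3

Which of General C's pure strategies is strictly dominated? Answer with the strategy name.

b2

b3 holds General R's payoff strictly below b2 in every row: -5 < -1, 2 < 6, -3 < 5.
So b2 is strictly dominated for General C.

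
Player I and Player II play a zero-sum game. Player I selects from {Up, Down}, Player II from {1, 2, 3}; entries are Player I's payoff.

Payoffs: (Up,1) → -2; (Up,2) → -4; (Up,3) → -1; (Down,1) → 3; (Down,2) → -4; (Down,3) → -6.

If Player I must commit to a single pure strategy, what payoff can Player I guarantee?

Row minima: Up → -4, Down → -6.
The best of these is -4.

-4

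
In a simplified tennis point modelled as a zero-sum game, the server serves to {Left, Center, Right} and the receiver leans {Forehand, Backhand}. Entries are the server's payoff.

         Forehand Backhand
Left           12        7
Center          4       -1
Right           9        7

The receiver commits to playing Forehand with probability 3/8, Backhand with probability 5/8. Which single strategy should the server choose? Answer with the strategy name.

Expected payoff of Left: (3/8)·12 + (5/8)·7 = 71/8.
Expected payoff of Center: (3/8)·4 + (5/8)·(-1) = 7/8.
Expected payoff of Right: (3/8)·9 + (5/8)·7 = 31/4.
The largest is 71/8, so the server's best response is Left.

Left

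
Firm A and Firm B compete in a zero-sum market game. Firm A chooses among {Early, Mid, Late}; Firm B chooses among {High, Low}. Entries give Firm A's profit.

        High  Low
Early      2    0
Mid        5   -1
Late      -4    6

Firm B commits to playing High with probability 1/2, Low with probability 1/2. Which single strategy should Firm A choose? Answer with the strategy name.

Mid

Expected payoff of Early: (1/2)·2 + (1/2)·0 = 1.
Expected payoff of Mid: (1/2)·5 + (1/2)·(-1) = 2.
Expected payoff of Late: (1/2)·(-4) + (1/2)·6 = 1.
The largest is 2, so Firm A's best response is Mid.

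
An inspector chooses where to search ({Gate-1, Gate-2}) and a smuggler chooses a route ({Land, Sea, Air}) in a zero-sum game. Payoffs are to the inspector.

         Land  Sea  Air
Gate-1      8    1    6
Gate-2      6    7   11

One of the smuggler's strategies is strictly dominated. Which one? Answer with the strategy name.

Air

Sea holds the inspector's payoff strictly below Air in every row: 1 < 6, 7 < 11.
So Air is strictly dominated for the smuggler.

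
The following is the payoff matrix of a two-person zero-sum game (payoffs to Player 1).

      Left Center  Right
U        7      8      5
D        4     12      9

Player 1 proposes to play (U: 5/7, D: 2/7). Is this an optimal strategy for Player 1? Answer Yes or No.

Against Left this mix gives (5/7)·7 + (2/7)·4 = 43/7.
Against Center this mix gives (5/7)·8 + (2/7)·12 = 64/7.
Against Right this mix gives (5/7)·5 + (2/7)·9 = 43/7.
All of Player 2's active replies (Left, Right) yield 43/7, and no column does worse for Player 1. The mix makes Player 2 indifferent and guarantees 43/7, so it is optimal.

Yes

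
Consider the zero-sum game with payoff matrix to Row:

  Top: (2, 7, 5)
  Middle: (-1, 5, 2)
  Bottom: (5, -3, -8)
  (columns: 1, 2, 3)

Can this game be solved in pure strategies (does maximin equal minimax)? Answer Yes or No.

No

Row minima: Top → 2, Middle → -1, Bottom → -8; maximin = 2.
Column maxima: 1 → 5, 2 → 7, 3 → 5; minimax = 5.
2 ≠ 5, so no pure-strategy equilibrium exists.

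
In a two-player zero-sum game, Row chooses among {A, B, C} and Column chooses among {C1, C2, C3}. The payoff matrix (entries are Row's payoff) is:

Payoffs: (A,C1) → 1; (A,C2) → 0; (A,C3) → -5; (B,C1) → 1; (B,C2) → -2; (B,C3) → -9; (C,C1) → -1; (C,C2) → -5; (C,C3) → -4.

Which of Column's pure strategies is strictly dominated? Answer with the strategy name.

C1

C2 holds Row's payoff strictly below C1 in every row: 0 < 1, -2 < 1, -5 < -1.
So C1 is strictly dominated for Column.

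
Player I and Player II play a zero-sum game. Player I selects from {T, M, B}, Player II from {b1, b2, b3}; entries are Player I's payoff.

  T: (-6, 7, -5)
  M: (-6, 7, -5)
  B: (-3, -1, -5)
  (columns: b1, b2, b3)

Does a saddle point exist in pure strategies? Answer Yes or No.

Yes

Row minima: T → -6, M → -6, B → -5; maximin = -5.
Column maxima: b1 → -3, b2 → 7, b3 → -5; minimax = -5.
maximin = minimax = -5, so a saddle point exists.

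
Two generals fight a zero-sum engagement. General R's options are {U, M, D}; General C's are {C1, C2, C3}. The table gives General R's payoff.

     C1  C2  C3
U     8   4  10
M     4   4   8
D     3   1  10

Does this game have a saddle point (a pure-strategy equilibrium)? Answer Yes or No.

Row minima: U → 4, M → 4, D → 1; maximin = 4.
Column maxima: C1 → 8, C2 → 4, C3 → 10; minimax = 4.
maximin = minimax = 4, so a saddle point exists.

Yes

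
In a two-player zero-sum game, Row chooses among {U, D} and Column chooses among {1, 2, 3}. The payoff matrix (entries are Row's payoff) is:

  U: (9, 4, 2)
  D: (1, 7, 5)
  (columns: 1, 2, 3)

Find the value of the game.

Row minima: U → 2, D → 1; maximin = 2.
Column maxima: 1 → 9, 2 → 7, 3 → 5; minimax = 5.
2 ≠ 5, so there is no saddle point; optimal play is mixed.
2 is strictly dominated by 3 (it gives Row strictly more in every row), so Column never plays it.
On the remaining 2×2 (U, D vs 1, 3):
Let Row play U with probability p. Expected payoff against 1: 9p + 1(1−p) = 8p + 1; against 3: 2p + 5(1−p) = −3p + 5.
Setting these equal: 8p + 1 = −3p + 5 ⇒ 11p = 4 ⇒ p = 4/11, and the value is (8)·(4/11) + 1 = 43/11.
For Column: with q = P(1), equating U's and D's payoffs gives 7q + 2 = −4q + 5 ⇒ q = 3/11.

43/11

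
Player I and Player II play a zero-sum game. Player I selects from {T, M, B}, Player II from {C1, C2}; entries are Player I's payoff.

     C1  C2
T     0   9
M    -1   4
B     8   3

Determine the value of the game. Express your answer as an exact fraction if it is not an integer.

Row minima: T → 0, M → -1, B → 3; maximin = 3.
Column maxima: C1 → 8, C2 → 9; minimax = 8.
3 ≠ 8, so there is no saddle point; optimal play is mixed.
M is strictly dominated by T, so Player I never plays it.
On the remaining 2×2 (T, B vs C1, C2):
Let Player I play T with probability p. Expected payoff against C1: 0p + 8(1−p) = −8p + 8; against C2: 9p + 3(1−p) = 6p + 3.
Setting these equal: −8p + 8 = 6p + 3 ⇒ −14p = -5 ⇒ p = 5/14, and the value is (-8)·(5/14) + 8 = 36/7.
For Player II: with q = P(C1), equating T's and B's payoffs gives −9q + 9 = 5q + 3 ⇒ q = 3/7.

36/7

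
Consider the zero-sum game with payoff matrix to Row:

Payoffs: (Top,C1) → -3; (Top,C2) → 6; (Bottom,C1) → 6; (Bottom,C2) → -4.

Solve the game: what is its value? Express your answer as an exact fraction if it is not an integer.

Row minima: Top → -3, Bottom → -4; maximin = -3.
Column maxima: C1 → 6, C2 → 6; minimax = 6.
-3 ≠ 6, so there is no saddle point; optimal play is mixed.
Let Row play Top with probability p. Expected payoff against C1: (-3)p + 6(1−p) = −9p + 6; against C2: 6p + (-4)(1−p) = 10p − 4.
Setting these equal: −9p + 6 = 10p − 4 ⇒ −19p = -10 ⇒ p = 10/19, and the value is (-9)·(10/19) + 6 = 24/19.
For Column: with q = P(C1), equating Top's and Bottom's payoffs gives −9q + 6 = 10q − 4 ⇒ q = 10/19.

24/19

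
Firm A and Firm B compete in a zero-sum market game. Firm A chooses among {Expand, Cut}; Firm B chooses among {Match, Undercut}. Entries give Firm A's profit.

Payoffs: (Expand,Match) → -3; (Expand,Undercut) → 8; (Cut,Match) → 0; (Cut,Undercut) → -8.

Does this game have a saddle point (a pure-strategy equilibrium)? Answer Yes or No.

No

Row minima: Expand → -3, Cut → -8; maximin = -3.
Column maxima: Match → 0, Undercut → 8; minimax = 0.
-3 ≠ 0, so no pure-strategy equilibrium exists.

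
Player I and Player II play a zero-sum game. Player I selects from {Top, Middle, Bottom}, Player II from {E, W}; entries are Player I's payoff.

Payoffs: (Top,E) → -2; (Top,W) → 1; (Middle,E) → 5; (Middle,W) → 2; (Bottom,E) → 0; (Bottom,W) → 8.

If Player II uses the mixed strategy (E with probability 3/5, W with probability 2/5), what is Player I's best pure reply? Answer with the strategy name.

Expected payoff of Top: (3/5)·(-2) + (2/5)·1 = -4/5.
Expected payoff of Middle: (3/5)·5 + (2/5)·2 = 19/5.
Expected payoff of Bottom: (3/5)·0 + (2/5)·8 = 16/5.
The largest is 19/5, so Player I's best response is Middle.

Middle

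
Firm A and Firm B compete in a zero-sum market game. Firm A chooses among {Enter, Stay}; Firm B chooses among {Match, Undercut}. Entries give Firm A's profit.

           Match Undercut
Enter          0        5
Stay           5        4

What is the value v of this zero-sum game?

25/6

Row minima: Enter → 0, Stay → 4; maximin = 4.
Column maxima: Match → 5, Undercut → 5; minimax = 5.
4 ≠ 5, so there is no saddle point; optimal play is mixed.
Let Firm A play Enter with probability p. Expected payoff against Match: 0p + 5(1−p) = −5p + 5; against Undercut: 5p + 4(1−p) = p + 4.
Setting these equal: −5p + 5 = p + 4 ⇒ −6p = -1 ⇒ p = 1/6, and the value is (-5)·(1/6) + 5 = 25/6.
For Firm B: with q = P(Match), equating Enter's and Stay's payoffs gives −5q + 5 = q + 4 ⇒ q = 1/6.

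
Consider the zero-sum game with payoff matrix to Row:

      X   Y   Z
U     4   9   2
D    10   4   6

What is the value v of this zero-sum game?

Row minima: U → 2, D → 4; maximin = 4.
Column maxima: X → 10, Y → 9, Z → 6; minimax = 6.
4 ≠ 6, so there is no saddle point; optimal play is mixed.
X is strictly dominated by Z (it gives Row strictly more in every row), so Column never plays it.
On the remaining 2×2 (U, D vs Y, Z):
Let Row play U with probability p. Expected payoff against Y: 9p + 4(1−p) = 5p + 4; against Z: 2p + 6(1−p) = −4p + 6.
Setting these equal: 5p + 4 = −4p + 6 ⇒ 9p = 2 ⇒ p = 2/9, and the value is (5)·(2/9) + 4 = 46/9.
For Column: with q = P(Y), equating U's and D's payoffs gives 7q + 2 = −2q + 6 ⇒ q = 4/9.

46/9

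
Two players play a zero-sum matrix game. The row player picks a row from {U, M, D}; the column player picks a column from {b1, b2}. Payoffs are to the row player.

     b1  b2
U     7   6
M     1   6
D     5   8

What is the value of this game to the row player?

13/2

Row minima: U → 6, M → 1, D → 5; maximin = 6.
Column maxima: b1 → 7, b2 → 8; minimax = 7.
6 ≠ 7, so there is no saddle point; optimal play is mixed.
M is strictly dominated by D, so the row player never plays it.
On the remaining 2×2 (U, D vs b1, b2):
Let the row player play U with probability p. Expected payoff against b1: 7p + 5(1−p) = 2p + 5; against b2: 6p + 8(1−p) = −2p + 8.
Setting these equal: 2p + 5 = −2p + 8 ⇒ 4p = 3 ⇒ p = 3/4, and the value is (2)·(3/4) + 5 = 13/2.
For the column player: with q = P(b1), equating U's and D's payoffs gives q + 6 = −3q + 8 ⇒ q = 1/2.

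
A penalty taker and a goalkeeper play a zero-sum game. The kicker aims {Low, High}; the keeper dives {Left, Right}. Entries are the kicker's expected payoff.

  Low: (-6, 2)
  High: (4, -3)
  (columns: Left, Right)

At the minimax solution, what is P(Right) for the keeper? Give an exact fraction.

Row minima: Low → -6, High → -3; maximin = -3.
Column maxima: Left → 4, Right → 2; minimax = 2.
-3 ≠ 2, so there is no saddle point; optimal play is mixed.
Let the kicker play Low with probability p. Expected payoff against Left: (-6)p + 4(1−p) = −10p + 4; against Right: 2p + (-3)(1−p) = 5p − 3.
Setting these equal: −10p + 4 = 5p − 3 ⇒ −15p = -7 ⇒ p = 7/15, and the value is (-10)·(7/15) + 4 = -2/3.
For the keeper: with q = P(Left), equating Low's and High's payoffs gives −8q + 2 = 7q − 3 ⇒ q = 1/3.

2/3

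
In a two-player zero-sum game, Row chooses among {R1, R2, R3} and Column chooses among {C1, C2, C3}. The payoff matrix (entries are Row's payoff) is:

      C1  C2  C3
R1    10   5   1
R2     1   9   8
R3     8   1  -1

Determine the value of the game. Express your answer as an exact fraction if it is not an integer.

Row minima: R1 → 1, R2 → 1, R3 → -1; maximin = 1.
Column maxima: C1 → 10, C2 → 9, C3 → 8; minimax = 8.
1 ≠ 8, so there is no saddle point; optimal play is mixed.
R3 is strictly dominated by R1, so Row never plays it.
C2 is strictly dominated by C3 (it gives Row strictly more in every row), so Column never plays it.
On the remaining 2×2 (R1, R2 vs C1, C3):
Let Row play R1 with probability p. Expected payoff against C1: 10p + 1(1−p) = 9p + 1; against C3: 1p + 8(1−p) = −7p + 8.
Setting these equal: 9p + 1 = −7p + 8 ⇒ 16p = 7 ⇒ p = 7/16, and the value is (9)·(7/16) + 1 = 79/16.
For Column: with q = P(C1), equating R1's and R2's payoffs gives 9q + 1 = −7q + 8 ⇒ q = 7/16.

79/16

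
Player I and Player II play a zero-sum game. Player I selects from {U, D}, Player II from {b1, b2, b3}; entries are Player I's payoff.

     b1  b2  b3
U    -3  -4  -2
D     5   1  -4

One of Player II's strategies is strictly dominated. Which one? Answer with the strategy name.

b2 holds Player I's payoff strictly below b1 in every row: -4 < -3, 1 < 5.
So b1 is strictly dominated for Player II.

b1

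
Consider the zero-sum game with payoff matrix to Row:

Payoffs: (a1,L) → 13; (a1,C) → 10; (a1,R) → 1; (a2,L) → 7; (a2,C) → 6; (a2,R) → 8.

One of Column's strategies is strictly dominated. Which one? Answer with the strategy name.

C holds Row's payoff strictly below L in every row: 10 < 13, 6 < 7.
So L is strictly dominated for Column.

L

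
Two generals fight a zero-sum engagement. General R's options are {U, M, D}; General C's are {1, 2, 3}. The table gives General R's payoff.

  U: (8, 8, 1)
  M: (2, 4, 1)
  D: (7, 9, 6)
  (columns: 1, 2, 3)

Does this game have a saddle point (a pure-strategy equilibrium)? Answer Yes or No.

Row minima: U → 1, M → 1, D → 6; maximin = 6.
Column maxima: 1 → 8, 2 → 9, 3 → 6; minimax = 6.
maximin = minimax = 6, so a saddle point exists.

Yes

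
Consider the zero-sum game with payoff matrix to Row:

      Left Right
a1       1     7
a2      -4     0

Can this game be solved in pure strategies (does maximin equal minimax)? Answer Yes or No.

Row minima: a1 → 1, a2 → -4; maximin = 1.
Column maxima: Left → 1, Right → 7; minimax = 1.
maximin = minimax = 1, so a saddle point exists.

Yes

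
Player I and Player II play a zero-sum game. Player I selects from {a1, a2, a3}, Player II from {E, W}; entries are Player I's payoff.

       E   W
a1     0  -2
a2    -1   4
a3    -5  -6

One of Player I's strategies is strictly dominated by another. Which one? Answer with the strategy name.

a1 gives a strictly higher payoff than a3 against every column: 0 > -5, -2 > -6.
So a3 is strictly dominated and Player I never plays it.

a3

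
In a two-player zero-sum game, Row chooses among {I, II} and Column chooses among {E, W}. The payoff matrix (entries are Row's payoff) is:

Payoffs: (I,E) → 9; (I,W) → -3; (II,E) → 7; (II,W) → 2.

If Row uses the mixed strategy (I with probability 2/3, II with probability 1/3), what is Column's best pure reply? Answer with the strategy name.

If Column plays E, Row's expected payoff is (2/3)·9 + (1/3)·7 = 25/3.
If Column plays W, Row's expected payoff is (2/3)·(-3) + (1/3)·2 = -4/3.
Column minimizes Row's payoff; the smallest is -4/3, so the best response is W.

W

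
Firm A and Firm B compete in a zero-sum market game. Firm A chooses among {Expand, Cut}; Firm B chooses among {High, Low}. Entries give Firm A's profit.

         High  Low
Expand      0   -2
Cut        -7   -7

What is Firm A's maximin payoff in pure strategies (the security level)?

Row minima: Expand → -2, Cut → -7.
The best of these is -2.

-2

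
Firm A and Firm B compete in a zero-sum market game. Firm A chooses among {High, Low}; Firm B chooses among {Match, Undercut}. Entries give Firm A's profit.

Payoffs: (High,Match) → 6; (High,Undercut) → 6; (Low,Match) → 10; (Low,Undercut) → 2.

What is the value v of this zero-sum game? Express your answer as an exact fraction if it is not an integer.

6

Row minima: High → 6, Low → 2; maximin = 6.
Column maxima: Match → 10, Undercut → 6; minimax = 6.
Since maximin = minimax = 6, there is a saddle point and the value is 6.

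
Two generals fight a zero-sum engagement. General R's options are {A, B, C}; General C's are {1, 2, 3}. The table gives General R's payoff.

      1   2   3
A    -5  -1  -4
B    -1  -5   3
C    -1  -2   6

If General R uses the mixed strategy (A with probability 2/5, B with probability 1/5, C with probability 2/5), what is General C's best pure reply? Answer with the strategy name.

1

If General C plays 1, General R's expected payoff is (2/5)·(-5) + (1/5)·(-1) + (2/5)·(-1) = -13/5.
If General C plays 2, General R's expected payoff is (2/5)·(-1) + (1/5)·(-5) + (2/5)·(-2) = -11/5.
If General C plays 3, General R's expected payoff is (2/5)·(-4) + (1/5)·3 + (2/5)·6 = 7/5.
General C minimizes General R's payoff; the smallest is -13/5, so the best response is 1.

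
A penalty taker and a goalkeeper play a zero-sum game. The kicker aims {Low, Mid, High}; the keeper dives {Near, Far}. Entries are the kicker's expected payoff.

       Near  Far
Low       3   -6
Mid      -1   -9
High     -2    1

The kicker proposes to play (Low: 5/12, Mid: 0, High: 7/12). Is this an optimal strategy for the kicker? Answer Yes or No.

Against Near this mix gives (5/12)·3 + (7/12)·(-2) = 1/12.
Against Far this mix gives (5/12)·(-6) + (7/12)·1 = -23/12.
The keeper will play Far, holding the kicker to -23/12. Shifting weight toward the row that does better against Far would raise this floor (the equalizing mix achieves -3/4 against both Far and Near), so the proposed strategy is not optimal.

No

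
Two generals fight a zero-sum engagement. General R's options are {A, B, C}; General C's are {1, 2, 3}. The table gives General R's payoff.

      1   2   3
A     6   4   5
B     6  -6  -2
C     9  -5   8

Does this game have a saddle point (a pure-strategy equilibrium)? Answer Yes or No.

Row minima: A → 4, B → -6, C → -5; maximin = 4.
Column maxima: 1 → 9, 2 → 4, 3 → 8; minimax = 4.
maximin = minimax = 4, so a saddle point exists.

Yes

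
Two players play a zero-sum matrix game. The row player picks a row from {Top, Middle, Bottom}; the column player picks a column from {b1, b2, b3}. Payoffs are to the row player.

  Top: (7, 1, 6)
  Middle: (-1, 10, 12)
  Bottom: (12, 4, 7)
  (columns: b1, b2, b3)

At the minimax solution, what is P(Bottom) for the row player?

11/19

Row minima: Top → 1, Middle → -1, Bottom → 4; maximin = 4.
Column maxima: b1 → 12, b2 → 10, b3 → 12; minimax = 10.
4 ≠ 10, so there is no saddle point; optimal play is mixed.
Top is strictly dominated by Bottom, so the row player never plays it.
b3 is strictly dominated by b2 (it gives the row player strictly more in every row), so the column player never plays it.
On the remaining 2×2 (Middle, Bottom vs b1, b2):
Let the row player play Middle with probability p. Expected payoff against b1: (-1)p + 12(1−p) = −13p + 12; against b2: 10p + 4(1−p) = 6p + 4.
Setting these equal: −13p + 12 = 6p + 4 ⇒ −19p = -8 ⇒ p = 8/19, and the value is (-13)·(8/19) + 12 = 124/19.
For the column player: with q = P(b1), equating Middle's and Bottom's payoffs gives −11q + 10 = 8q + 4 ⇒ q = 6/19.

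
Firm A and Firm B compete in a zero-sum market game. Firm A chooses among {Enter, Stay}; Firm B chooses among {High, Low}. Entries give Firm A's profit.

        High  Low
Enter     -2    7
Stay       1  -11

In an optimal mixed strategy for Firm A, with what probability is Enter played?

Row minima: Enter → -2, Stay → -11; maximin = -2.
Column maxima: High → 1, Low → 7; minimax = 1.
-2 ≠ 1, so there is no saddle point; optimal play is mixed.
Let Firm A play Enter with probability p. Expected payoff against High: (-2)p + 1(1−p) = −3p + 1; against Low: 7p + (-11)(1−p) = 18p − 11.
Setting these equal: −3p + 1 = 18p − 11 ⇒ −21p = -12 ⇒ p = 4/7, and the value is (-3)·(4/7) + 1 = -5/7.
For Firm B: with q = P(High), equating Enter's and Stay's payoffs gives −9q + 7 = 12q − 11 ⇒ q = 6/7.

4/7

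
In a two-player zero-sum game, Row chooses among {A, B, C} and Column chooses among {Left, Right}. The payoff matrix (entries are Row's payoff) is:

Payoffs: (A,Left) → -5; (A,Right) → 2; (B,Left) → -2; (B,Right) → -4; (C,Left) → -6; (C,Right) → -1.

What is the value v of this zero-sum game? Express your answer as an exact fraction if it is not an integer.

-8/3

Row minima: A → -5, B → -4, C → -6; maximin = -4.
Column maxima: Left → -2, Right → 2; minimax = -2.
-4 ≠ -2, so there is no saddle point; optimal play is mixed.
C is strictly dominated by A, so Row never plays it.
On the remaining 2×2 (A, B vs Left, Right):
Let Row play A with probability p. Expected payoff against Left: (-5)p + (-2)(1−p) = −3p − 2; against Right: 2p + (-4)(1−p) = 6p − 4.
Setting these equal: −3p − 2 = 6p − 4 ⇒ −9p = -2 ⇒ p = 2/9, and the value is (-3)·(2/9) − 2 = -8/3.
For Column: with q = P(Left), equating A's and B's payoffs gives −7q + 2 = 2q − 4 ⇒ q = 2/3.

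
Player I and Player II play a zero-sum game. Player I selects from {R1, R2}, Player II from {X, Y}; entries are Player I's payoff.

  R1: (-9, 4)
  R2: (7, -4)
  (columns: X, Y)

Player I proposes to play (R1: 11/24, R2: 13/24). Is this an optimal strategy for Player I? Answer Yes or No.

Against X this mix gives (11/24)·(-9) + (13/24)·7 = -1/3.
Against Y this mix gives (11/24)·4 + (13/24)·(-4) = -1/3.
All of Player II's active replies (X, Y) yield -1/3, and no column does worse for Player I. The mix makes Player II indifferent and guarantees -1/3, so it is optimal.

Yes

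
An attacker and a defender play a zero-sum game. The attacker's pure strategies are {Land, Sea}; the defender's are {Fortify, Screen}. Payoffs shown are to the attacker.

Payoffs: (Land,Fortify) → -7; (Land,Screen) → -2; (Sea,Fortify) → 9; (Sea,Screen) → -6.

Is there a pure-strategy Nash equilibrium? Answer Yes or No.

Row minima: Land → -7, Sea → -6; maximin = -6.
Column maxima: Fortify → 9, Screen → -2; minimax = -2.
-6 ≠ -2, so no pure-strategy equilibrium exists.

No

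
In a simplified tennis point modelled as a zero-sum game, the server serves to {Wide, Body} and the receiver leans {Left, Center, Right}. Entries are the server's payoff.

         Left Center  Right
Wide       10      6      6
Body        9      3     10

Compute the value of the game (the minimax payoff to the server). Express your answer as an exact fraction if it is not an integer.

Row minima: Wide → 6, Body → 3; maximin = 6.
Column maxima: Left → 10, Center → 6, Right → 10; minimax = 6.
Since maximin = minimax = 6, there is a saddle point and the value is 6.

6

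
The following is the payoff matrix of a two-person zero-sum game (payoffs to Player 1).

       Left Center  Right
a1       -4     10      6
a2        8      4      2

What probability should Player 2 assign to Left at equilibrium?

1/4

Row minima: a1 → -4, a2 → 2; maximin = 2.
Column maxima: Left → 8, Center → 10, Right → 6; minimax = 6.
2 ≠ 6, so there is no saddle point; optimal play is mixed.
Center is strictly dominated by Right (it gives Player 1 strictly more in every row), so Player 2 never plays it.
On the remaining 2×2 (a1, a2 vs Left, Right):
Let Player 1 play a1 with probability p. Expected payoff against Left: (-4)p + 8(1−p) = −12p + 8; against Right: 6p + 2(1−p) = 4p + 2.
Setting these equal: −12p + 8 = 4p + 2 ⇒ −16p = -6 ⇒ p = 3/8, and the value is (-12)·(3/8) + 8 = 7/2.
For Player 2: with q = P(Left), equating a1's and a2's payoffs gives −10q + 6 = 6q + 2 ⇒ q = 1/4.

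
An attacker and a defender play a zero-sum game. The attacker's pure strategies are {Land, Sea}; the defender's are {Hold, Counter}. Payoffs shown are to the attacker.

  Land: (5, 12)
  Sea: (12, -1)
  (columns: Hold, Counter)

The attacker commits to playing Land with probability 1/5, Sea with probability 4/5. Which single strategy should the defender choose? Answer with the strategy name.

If the defender plays Hold, the attacker's expected payoff is (1/5)·5 + (4/5)·12 = 53/5.
If the defender plays Counter, the attacker's expected payoff is (1/5)·12 + (4/5)·(-1) = 8/5.
The defender minimizes the attacker's payoff; the smallest is 8/5, so the best response is Counter.

Counter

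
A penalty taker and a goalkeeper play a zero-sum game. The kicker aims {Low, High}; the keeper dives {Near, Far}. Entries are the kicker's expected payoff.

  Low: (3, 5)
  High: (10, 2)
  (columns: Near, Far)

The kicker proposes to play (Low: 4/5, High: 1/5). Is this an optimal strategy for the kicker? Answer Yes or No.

Against Near this mix gives (4/5)·3 + (1/5)·10 = 22/5.
Against Far this mix gives (4/5)·5 + (1/5)·2 = 22/5.
All of the keeper's active replies (Near, Far) yield 22/5, and no column does worse for the kicker. The mix makes the keeper indifferent and guarantees 22/5, so it is optimal.

Yes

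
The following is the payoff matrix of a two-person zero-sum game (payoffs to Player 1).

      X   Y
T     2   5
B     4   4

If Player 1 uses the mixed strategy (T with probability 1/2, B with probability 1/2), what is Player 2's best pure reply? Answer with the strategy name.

If Player 2 plays X, Player 1's expected payoff is (1/2)·2 + (1/2)·4 = 3.
If Player 2 plays Y, Player 1's expected payoff is (1/2)·5 + (1/2)·4 = 9/2.
Player 2 minimizes Player 1's payoff; the smallest is 3, so the best response is X.

X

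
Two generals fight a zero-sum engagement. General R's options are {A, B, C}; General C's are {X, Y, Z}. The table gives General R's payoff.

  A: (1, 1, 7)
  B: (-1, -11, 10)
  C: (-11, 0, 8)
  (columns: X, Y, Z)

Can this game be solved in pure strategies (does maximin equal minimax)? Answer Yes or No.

Yes

Row minima: A → 1, B → -11, C → -11; maximin = 1.
Column maxima: X → 1, Y → 1, Z → 10; minimax = 1.
maximin = minimax = 1, so a saddle point exists.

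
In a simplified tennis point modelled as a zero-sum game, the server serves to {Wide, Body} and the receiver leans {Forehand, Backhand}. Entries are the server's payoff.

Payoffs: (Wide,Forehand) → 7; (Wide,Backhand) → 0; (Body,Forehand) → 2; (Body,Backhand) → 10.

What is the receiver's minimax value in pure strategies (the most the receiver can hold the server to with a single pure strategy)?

Column maxima: Forehand → 7, Backhand → 10.
The smallest of these is 7.

7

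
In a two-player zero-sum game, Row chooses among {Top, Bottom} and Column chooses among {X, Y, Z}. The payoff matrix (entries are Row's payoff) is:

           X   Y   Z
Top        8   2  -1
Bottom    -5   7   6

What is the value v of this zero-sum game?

43/20

Row minima: Top → -1, Bottom → -5; maximin = -1.
Column maxima: X → 8, Y → 7, Z → 6; minimax = 6.
-1 ≠ 6, so there is no saddle point; optimal play is mixed.
Y is strictly dominated by Z (it gives Row strictly more in every row), so Column never plays it.
On the remaining 2×2 (Top, Bottom vs X, Z):
Let Row play Top with probability p. Expected payoff against X: 8p + (-5)(1−p) = 13p − 5; against Z: (-1)p + 6(1−p) = −7p + 6.
Setting these equal: 13p − 5 = −7p + 6 ⇒ 20p = 11 ⇒ p = 11/20, and the value is (13)·(11/20) − 5 = 43/20.
For Column: with q = P(X), equating Top's and Bottom's payoffs gives 9q − 1 = −11q + 6 ⇒ q = 7/20.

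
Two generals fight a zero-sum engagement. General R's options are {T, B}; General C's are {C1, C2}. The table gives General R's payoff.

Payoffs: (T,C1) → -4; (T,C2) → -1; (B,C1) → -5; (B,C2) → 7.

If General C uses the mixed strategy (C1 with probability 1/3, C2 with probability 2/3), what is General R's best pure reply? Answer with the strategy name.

Expected payoff of T: (1/3)·(-4) + (2/3)·(-1) = -2.
Expected payoff of B: (1/3)·(-5) + (2/3)·7 = 3.
The largest is 3, so General R's best response is B.

B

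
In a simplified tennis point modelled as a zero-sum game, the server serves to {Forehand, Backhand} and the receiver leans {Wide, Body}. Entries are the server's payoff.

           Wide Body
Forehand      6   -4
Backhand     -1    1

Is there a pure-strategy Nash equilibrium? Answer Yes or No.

Row minima: Forehand → -4, Backhand → -1; maximin = -1.
Column maxima: Wide → 6, Body → 1; minimax = 1.
-1 ≠ 1, so no pure-strategy equilibrium exists.

No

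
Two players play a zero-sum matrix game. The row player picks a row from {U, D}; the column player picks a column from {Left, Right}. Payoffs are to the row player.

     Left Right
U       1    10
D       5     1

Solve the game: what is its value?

Row minima: U → 1, D → 1; maximin = 1.
Column maxima: Left → 5, Right → 10; minimax = 5.
1 ≠ 5, so there is no saddle point; optimal play is mixed.
Let the row player play U with probability p. Expected payoff against Left: 1p + 5(1−p) = −4p + 5; against Right: 10p + 1(1−p) = 9p + 1.
Setting these equal: −4p + 5 = 9p + 1 ⇒ −13p = -4 ⇒ p = 4/13, and the value is (-4)·(4/13) + 5 = 49/13.
For the column player: with q = P(Left), equating U's and D's payoffs gives −9q + 10 = 4q + 1 ⇒ q = 9/13.

49/13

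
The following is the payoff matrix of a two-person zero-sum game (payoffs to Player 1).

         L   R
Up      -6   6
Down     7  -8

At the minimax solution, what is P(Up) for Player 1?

5/9

Row minima: Up → -6, Down → -8; maximin = -6.
Column maxima: L → 7, R → 6; minimax = 6.
-6 ≠ 6, so there is no saddle point; optimal play is mixed.
Let Player 1 play Up with probability p. Expected payoff against L: (-6)p + 7(1−p) = −13p + 7; against R: 6p + (-8)(1−p) = 14p − 8.
Setting these equal: −13p + 7 = 14p − 8 ⇒ −27p = -15 ⇒ p = 5/9, and the value is (-13)·(5/9) + 7 = -2/9.
For Player 2: with q = P(L), equating Up's and Down's payoffs gives −12q + 6 = 15q − 8 ⇒ q = 14/27.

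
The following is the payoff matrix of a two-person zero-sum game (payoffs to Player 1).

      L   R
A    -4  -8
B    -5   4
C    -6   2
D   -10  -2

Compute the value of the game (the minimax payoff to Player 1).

Row minima: A → -8, B → -5, C → -6, D → -10; maximin = -5.
Column maxima: L → -4, R → 4; minimax = -4.
-5 ≠ -4, so there is no saddle point; optimal play is mixed.
C is strictly dominated by B, so Player 1 never plays it.
D is strictly dominated by B, so Player 1 never plays it.
On the remaining 2×2 (A, B vs L, R):
Let Player 1 play A with probability p. Expected payoff against L: (-4)p + (-5)(1−p) = p − 5; against R: (-8)p + 4(1−p) = −12p + 4.
Setting these equal: p − 5 = −12p + 4 ⇒ 13p = 9 ⇒ p = 9/13, and the value is (1)·(9/13) − 5 = -56/13.
For Player 2: with q = P(L), equating A's and B's payoffs gives 4q − 8 = −9q + 4 ⇒ q = 12/13.

-56/13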